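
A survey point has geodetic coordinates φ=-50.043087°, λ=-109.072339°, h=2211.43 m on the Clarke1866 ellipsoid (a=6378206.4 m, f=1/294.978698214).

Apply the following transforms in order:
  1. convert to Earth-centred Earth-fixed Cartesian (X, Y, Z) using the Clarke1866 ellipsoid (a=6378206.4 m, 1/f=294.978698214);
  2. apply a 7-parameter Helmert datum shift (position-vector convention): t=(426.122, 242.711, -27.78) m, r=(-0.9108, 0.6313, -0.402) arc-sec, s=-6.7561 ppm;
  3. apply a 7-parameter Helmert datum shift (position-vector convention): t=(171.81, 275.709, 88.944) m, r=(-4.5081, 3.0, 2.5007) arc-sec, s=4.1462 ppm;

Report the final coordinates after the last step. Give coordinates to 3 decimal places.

X=-1341045.299 m, Y=-3879981.719 m, Z=-4867159.624 m

start: φ=-50.043087°, λ=-109.072339°, h=2211.430 m
→ ECEF (a=6378206.400, f=1/294.978698214): X=-1341600.5238, Y=-3880368.7491, Z=-4867359.0426
→ Helmert 7p (PV): X=-1341187.7975, Y=-3880118.6998, Z=-4867332.6977
→ Helmert 7p (PV): X=-1341045.2994, Y=-3879981.7192, Z=-4867159.6240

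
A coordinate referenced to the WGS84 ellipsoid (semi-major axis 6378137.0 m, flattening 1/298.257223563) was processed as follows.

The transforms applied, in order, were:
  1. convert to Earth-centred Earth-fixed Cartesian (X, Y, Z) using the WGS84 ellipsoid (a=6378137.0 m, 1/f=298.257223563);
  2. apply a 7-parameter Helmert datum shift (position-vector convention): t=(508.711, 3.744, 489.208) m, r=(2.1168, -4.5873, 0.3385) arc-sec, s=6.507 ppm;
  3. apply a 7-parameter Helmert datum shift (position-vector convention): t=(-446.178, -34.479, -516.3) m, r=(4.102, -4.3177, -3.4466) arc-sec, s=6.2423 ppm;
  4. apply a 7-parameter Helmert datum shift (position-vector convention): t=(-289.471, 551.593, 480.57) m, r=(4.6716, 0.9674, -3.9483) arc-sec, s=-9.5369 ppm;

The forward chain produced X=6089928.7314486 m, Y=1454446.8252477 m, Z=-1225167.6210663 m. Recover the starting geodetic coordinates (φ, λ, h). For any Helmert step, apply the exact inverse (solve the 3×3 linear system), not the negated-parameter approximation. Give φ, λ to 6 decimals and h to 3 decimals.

start: X=6089928.7314, Y=1454446.8252, Z=-1225167.6211 m
→ Helmert⁻¹: X=6090254.2010, Y=1453997.9175, Z=-1225664.2472
→ Helmert⁻¹: X=6090612.4129, Y=1454100.7242, Z=-1225296.7109
→ Helmert⁻¹: X=6090039.1957, Y=1454064.9430, Z=-1225928.3067
→ geod (Bowring, a=6378137.000): φ=-11.15096000°, λ=13.42860100°, h=2764.7270 m

φ=-11.150960°, λ=13.428601°, h=2764.727 m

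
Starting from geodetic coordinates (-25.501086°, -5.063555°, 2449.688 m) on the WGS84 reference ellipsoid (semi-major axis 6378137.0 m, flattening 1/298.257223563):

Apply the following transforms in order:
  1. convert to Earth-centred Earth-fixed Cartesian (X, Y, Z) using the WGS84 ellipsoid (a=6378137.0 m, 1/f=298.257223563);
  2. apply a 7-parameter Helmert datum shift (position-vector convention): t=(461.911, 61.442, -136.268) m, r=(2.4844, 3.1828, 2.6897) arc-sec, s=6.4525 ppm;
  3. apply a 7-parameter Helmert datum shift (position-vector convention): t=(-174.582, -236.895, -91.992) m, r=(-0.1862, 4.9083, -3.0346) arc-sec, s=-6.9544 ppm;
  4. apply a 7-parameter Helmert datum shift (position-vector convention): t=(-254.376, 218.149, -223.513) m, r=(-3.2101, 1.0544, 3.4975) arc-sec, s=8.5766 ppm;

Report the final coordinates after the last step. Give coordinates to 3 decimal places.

start: φ=-25.501086°, λ=-5.063555°, h=2449.688 m
→ ECEF (a=6378137.000, f=1/298.257223563): X=5740057.6354, Y=-508606.4566, Z=-2730333.7949
→ Helmert 7p (PV): X=5740521.0853, Y=-508440.5591, Z=-2730582.3799
→ Helmert 7p (PV): X=5740234.1244, Y=-508760.8380, Z=-2730791.5244
→ Helmert 7p (PV): X=5740023.6473, Y=-508492.2178, Z=-2731059.8841

X=5740023.647 m, Y=-508492.218 m, Z=-2731059.884 m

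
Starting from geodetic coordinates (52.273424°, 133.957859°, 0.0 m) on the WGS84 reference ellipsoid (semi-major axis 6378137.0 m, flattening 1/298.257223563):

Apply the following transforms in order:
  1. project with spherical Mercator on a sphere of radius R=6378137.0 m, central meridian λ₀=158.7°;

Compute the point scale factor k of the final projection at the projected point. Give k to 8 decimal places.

start: φ=52.273424°, λ=133.957859°, h=0.000 m
→ into merc (λ₀=158.7°): φ=52.27342400°, λ−λ₀=-24.74214100°
scale k = 1.63427006

1.63427006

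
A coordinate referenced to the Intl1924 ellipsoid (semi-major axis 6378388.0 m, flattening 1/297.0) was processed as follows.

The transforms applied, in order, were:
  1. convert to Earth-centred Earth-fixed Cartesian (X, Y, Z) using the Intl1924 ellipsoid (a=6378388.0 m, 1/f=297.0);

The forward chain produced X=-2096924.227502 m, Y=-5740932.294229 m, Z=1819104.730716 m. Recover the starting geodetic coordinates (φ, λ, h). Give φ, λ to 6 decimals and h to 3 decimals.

start: X=-2096924.2275, Y=-5740932.2942, Z=1819104.7307 m
→ geod (Bowring, a=6378388.000): φ=16.68070400°, λ=-110.06515000°, h=242.9520 m

φ=16.680704°, λ=-110.065150°, h=242.952 m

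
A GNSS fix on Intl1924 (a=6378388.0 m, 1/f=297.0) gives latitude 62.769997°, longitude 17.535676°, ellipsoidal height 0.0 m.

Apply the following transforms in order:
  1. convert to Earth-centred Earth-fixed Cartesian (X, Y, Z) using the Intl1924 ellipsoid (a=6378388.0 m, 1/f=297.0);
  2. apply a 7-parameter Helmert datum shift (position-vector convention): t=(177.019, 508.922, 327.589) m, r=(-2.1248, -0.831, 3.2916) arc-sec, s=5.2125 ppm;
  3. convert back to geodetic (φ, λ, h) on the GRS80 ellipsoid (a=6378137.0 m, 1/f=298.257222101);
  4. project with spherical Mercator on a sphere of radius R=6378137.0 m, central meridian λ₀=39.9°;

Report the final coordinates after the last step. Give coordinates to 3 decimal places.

start: φ=62.769997°, λ=17.535676°, h=0.000 m
→ ECEF (a=6378388.000, f=1/297.0): X=2790318.7122, Y=881694.6397, Z=5648418.6756
→ Helmert 7p (PV): X=2790473.4490, Y=882310.8725, Z=5648777.8660
→ geod (Bowring, a=6378137.000): φ=62.76814472°, λ=17.54626683°, h=650.6899 m
→ merc (R=6378137.0, λ₀=39.9°): E=-2488406.1940, N=9043623.8854

E=-2488406.194 m, N=9043623.885 m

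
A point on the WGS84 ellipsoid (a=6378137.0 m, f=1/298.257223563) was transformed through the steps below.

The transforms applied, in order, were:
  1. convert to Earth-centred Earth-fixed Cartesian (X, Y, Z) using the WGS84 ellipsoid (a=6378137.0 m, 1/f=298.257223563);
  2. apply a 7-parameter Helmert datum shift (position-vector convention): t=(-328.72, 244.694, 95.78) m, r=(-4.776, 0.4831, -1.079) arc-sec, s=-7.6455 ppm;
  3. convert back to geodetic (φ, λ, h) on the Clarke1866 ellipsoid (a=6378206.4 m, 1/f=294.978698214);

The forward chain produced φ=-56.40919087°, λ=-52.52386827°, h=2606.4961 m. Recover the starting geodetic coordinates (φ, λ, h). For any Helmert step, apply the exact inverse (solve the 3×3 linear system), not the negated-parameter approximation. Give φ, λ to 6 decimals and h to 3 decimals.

φ=-56.405715°, λ=-52.520389°, h=2857.879 m

start: φ=-56.409191°, λ=-52.523868°, h=2606.496 m
→ ECEF (a=6378206.400, f=1/294.978698214): X=2152964.1246, Y=-2808218.9309, Z=-5291755.0338
→ Helmert⁻¹: X=2153336.3930, Y=-2808351.2993, Z=-5291951.2561
→ geod (Bowring, a=6378137.000): φ=-56.40571500°, λ=-52.52038900°, h=2857.8790 m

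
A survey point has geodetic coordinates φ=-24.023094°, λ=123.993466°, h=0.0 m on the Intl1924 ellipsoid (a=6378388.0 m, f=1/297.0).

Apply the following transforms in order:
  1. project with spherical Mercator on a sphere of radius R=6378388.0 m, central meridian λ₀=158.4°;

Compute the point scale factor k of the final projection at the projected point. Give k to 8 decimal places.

1.09483284

start: φ=-24.023094°, λ=123.993466°, h=0.000 m
→ into merc (λ₀=158.4°): φ=-24.02309400°, λ−λ₀=-34.40653400°
scale k = 1.09483284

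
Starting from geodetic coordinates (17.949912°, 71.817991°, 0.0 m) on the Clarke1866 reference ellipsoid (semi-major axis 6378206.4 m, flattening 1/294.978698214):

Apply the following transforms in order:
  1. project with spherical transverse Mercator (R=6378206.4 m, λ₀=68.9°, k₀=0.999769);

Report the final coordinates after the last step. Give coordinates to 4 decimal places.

start: φ=17.949912°, λ=71.817991°, h=0.000 m
→ tm (R=6378206.4, λ₀=68.9°): E=309058.8364, N=2000162.1035

E=309058.8364 m, N=2000162.1035 m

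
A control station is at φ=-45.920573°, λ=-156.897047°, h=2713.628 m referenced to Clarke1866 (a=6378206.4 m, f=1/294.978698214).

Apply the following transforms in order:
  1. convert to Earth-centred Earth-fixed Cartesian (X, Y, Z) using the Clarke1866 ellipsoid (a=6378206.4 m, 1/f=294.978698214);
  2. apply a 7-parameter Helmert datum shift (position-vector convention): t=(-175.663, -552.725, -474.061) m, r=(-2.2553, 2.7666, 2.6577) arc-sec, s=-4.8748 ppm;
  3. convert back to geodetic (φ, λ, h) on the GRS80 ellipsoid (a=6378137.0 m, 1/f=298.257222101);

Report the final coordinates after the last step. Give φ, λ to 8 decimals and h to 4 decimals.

start: φ=-45.920573°, λ=-156.897047°, h=2713.628 m
→ ECEF (a=6378206.400, f=1/294.978698214): X=-4090069.3258, Y=-1744811.5651, Z=-4560856.2165
→ Helmert 7p (PV): X=-4090263.7427, Y=-1745458.3526, Z=-4561234.1073
→ geod (Bowring, a=6378137.000): φ=-45.91800357°, λ=-156.89036508°, h=3232.8952 m

φ=-45.91800357°, λ=-156.89036508°, h=3232.8952 m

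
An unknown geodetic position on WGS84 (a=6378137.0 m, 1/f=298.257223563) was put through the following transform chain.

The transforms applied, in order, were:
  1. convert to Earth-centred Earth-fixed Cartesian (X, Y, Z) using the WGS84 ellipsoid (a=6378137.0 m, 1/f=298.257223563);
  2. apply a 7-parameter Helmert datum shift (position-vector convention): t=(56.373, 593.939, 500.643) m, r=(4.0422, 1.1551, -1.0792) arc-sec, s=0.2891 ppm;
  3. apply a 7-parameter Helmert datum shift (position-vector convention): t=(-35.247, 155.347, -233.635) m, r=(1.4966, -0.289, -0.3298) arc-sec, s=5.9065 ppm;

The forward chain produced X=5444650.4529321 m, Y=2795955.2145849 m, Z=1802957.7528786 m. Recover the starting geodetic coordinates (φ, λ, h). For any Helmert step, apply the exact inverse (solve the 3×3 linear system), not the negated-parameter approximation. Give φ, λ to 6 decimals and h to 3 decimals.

start: X=5444650.4529, Y=2795955.2146, Z=1802957.7529 m
→ Helmert⁻¹: X=5444651.5972, Y=2795805.1430, Z=1803152.8232
→ Helmert⁻¹: X=5444568.9302, Y=2795274.2088, Z=1802627.3698
→ geod (Bowring, a=6378137.000): φ=16.51619800°, λ=27.17623500°, h=3731.1470 m

φ=16.516198°, λ=27.176235°, h=3731.147 m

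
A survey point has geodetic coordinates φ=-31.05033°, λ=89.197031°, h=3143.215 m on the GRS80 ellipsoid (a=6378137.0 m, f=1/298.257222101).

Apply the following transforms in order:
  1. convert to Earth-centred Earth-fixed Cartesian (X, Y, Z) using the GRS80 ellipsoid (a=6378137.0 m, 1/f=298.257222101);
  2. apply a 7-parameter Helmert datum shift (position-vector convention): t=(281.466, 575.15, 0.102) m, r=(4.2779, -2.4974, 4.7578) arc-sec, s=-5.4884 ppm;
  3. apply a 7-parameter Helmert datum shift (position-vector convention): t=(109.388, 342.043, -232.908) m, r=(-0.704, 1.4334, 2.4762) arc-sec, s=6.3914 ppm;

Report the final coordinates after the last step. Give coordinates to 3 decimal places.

start: φ=-31.050330°, λ=89.197031°, h=3143.215 m
→ ECEF (a=6378137.000, f=1/298.257222101): X=76681.8842, Y=5471270.6063, Z=-3272296.5589
→ Helmert 7p (PV): X=76876.3470, Y=5471885.3631, Z=-3272164.0961
→ Helmert 7p (PV): X=76897.7968, Y=5472252.1338, Z=-3272437.1282

X=76897.797 m, Y=5472252.134 m, Z=-3272437.128 m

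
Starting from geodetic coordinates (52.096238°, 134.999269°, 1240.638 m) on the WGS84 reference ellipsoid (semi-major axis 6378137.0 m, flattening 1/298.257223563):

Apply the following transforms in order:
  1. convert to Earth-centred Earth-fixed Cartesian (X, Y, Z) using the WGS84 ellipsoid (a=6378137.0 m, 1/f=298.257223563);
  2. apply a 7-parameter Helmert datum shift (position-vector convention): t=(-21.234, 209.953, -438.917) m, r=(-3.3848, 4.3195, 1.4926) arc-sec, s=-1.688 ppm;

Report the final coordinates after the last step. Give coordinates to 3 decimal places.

start: φ=52.096238°, λ=134.999269°, h=1240.638 m
→ ECEF (a=6378137.000, f=1/298.257223563): X=-2776970.1108, Y=2777040.9709, Z=5010367.8214
→ Helmert 7p (PV): X=-2776901.8283, Y=2777308.3611, Z=5009933.0297

X=-2776901.828 m, Y=2777308.361 m, Z=5009933.030 m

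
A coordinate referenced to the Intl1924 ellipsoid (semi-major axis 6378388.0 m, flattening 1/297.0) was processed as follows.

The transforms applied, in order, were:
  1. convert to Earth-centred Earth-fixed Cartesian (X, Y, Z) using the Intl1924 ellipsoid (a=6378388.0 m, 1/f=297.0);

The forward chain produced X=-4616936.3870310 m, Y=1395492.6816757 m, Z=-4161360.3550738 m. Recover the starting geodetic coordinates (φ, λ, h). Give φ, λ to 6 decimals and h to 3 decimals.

start: X=-4616936.3870, Y=1395492.6817, Z=-4161360.3551 m
→ geod (Bowring, a=6378388.000): φ=-40.97803400°, λ=163.18228900°, h=1079.4810 m

φ=-40.978034°, λ=163.182289°, h=1079.481 m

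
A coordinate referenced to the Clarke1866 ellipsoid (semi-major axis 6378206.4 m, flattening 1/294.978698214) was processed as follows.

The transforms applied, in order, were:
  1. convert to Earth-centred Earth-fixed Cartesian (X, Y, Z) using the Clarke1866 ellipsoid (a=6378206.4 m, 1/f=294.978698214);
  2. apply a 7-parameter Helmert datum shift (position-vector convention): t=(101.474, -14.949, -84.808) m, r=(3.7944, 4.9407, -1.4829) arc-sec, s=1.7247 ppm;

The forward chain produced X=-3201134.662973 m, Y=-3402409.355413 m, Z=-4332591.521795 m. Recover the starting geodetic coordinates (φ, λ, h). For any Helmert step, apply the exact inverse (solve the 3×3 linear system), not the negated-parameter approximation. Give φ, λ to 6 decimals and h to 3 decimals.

start: X=-3201134.6630, Y=-3402409.3554, Z=-4332591.5218 m
→ Helmert⁻¹: X=-3201102.3768, Y=-3402491.2519, Z=-4332513.3267
→ geod (Bowring, a=6378206.400): φ=-43.03717600°, λ=-133.25320000°, h=3214.1430 m

φ=-43.037176°, λ=-133.253200°, h=3214.143 m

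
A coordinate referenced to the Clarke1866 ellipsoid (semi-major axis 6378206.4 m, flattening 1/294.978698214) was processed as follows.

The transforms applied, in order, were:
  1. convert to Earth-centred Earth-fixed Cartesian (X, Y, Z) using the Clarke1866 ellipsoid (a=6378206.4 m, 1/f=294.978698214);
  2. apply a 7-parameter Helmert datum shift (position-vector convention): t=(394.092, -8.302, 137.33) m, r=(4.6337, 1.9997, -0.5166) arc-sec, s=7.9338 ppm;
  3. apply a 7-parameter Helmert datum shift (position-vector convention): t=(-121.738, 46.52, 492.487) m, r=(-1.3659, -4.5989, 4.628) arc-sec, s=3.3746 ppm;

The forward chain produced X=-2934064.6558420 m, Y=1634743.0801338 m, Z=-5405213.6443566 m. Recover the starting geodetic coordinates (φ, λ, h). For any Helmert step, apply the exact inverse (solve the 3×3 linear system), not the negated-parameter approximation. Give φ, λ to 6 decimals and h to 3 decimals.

start: X=-2934064.6558, Y=1634743.0801, Z=-5405213.6444 m
→ Helmert⁻¹: X=-2934016.8609, Y=1634792.6711, Z=-5405611.6465
→ Helmert⁻¹: X=-2934339.3582, Y=1634659.2142, Z=-5405771.2589
→ geod (Bowring, a=6378206.400): φ=-58.31891300°, λ=150.87873300°, h=1755.2100 m

φ=-58.318913°, λ=150.878733°, h=1755.210 m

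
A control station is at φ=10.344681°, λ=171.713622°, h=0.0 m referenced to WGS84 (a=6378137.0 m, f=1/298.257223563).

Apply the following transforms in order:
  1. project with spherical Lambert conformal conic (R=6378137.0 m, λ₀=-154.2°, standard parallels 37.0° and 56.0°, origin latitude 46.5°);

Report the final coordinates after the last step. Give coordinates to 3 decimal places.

start: φ=10.344681°, λ=171.713622°, h=0.000 m
→ lcc (R=6378137.0, λ₀=-154.2°): E=-4271995.3588, N=-3286506.9917

E=-4271995.359 m, N=-3286506.992 m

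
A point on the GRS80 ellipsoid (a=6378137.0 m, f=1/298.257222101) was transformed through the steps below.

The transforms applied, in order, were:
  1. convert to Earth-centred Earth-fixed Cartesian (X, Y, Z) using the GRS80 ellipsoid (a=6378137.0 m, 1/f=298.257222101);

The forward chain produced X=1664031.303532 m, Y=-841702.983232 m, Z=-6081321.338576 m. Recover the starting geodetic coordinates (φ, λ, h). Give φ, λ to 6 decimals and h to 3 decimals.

φ=-73.059728°, λ=-26.831272°, h=2230.463 m

start: X=1664031.3035, Y=-841702.9832, Z=-6081321.3386 m
→ geod (Bowring, a=6378137.000): φ=-73.05972800°, λ=-26.83127200°, h=2230.4630 m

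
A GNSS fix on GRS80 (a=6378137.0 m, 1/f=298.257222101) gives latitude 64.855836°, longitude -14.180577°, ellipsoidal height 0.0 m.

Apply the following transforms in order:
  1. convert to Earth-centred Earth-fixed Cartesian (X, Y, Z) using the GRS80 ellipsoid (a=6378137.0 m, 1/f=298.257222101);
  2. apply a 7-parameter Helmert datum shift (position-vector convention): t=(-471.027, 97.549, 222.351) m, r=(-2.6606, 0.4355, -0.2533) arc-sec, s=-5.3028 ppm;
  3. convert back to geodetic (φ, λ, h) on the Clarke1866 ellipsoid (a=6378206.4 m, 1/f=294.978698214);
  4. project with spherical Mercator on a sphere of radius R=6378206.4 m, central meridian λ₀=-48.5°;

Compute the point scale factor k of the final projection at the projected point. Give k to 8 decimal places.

2.35407516

start: φ=64.855836°, λ=-14.180577°, h=0.000 m
→ ECEF (a=6378137.000, f=1/298.257222101): X=2634710.4466, Y=-665733.9753, Z=5750898.7517
→ Helmert 7p (PV): X=2634236.7729, Y=-665561.9513, Z=5751093.6313
→ geod (Bowring, a=6378206.400): φ=64.86229449°, λ=-14.17950696°, h=88.8604 m
→ into merc (λ₀=-48.5°): φ=64.86229449°, λ−λ₀=34.32049304°
scale k = 2.35407516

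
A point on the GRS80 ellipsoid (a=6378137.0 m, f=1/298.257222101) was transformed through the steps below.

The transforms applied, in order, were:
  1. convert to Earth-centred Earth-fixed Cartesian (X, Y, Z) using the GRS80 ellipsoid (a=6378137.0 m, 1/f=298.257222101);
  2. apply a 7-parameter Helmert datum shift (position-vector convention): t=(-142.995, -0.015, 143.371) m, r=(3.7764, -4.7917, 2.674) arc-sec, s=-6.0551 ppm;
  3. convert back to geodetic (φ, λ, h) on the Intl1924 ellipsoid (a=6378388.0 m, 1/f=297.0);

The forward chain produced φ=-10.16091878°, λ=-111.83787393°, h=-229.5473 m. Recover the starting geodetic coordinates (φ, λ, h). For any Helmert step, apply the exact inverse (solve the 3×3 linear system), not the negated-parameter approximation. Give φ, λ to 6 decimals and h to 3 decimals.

φ=-10.160515°, λ=-111.837556°, h=29.966 m

start: φ=-10.160919°, λ=-111.837874°, h=-229.547 m
→ ECEF (a=6378388.000, f=1/297.0): X=-2335590.5532, Y=-5828216.9019, Z=-1117744.8797
→ Helmert⁻¹: X=-2335563.2223, Y=-5828242.3636, Z=-1117734.0562
→ geod (Bowring, a=6378137.000): φ=-10.16051500°, λ=-111.83755600°, h=29.9660 m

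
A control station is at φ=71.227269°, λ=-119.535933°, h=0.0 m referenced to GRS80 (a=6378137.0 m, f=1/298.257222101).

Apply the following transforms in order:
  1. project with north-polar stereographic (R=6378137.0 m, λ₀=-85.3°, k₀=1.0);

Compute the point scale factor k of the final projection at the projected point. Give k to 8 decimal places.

1.02732556

start: φ=71.227269°, λ=-119.535933°, h=0.000 m
→ into stereo (λ₀=-85.3°): φ=71.22726900°, λ−λ₀=-34.23593300°
scale k = 1.02732556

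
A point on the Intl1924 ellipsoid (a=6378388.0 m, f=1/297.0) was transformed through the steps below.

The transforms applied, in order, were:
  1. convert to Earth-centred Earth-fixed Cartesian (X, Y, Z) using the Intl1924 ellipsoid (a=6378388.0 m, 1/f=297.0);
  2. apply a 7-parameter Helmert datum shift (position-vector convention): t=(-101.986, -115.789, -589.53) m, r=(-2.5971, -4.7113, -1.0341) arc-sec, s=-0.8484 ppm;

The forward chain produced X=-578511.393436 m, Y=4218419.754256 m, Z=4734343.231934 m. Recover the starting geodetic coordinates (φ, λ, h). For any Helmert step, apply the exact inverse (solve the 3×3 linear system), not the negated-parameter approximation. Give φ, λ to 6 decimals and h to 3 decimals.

φ=48.228698°, λ=97.806179°, h=1421.301 m

start: X=-578511.3934, Y=4218419.7543, Z=4734343.2319 m
→ Helmert⁻¹: X=-578322.8950, Y=4218476.6040, Z=4735003.1038
→ geod (Bowring, a=6378388.000): φ=48.22869800°, λ=97.80617900°, h=1421.3010 m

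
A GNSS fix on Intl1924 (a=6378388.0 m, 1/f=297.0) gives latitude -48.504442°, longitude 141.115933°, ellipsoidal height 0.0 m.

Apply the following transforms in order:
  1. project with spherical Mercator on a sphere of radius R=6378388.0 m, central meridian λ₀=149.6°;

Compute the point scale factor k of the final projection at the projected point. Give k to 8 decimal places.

1.50929276

start: φ=-48.504442°, λ=141.115933°, h=0.000 m
→ into merc (λ₀=149.6°): φ=-48.50444200°, λ−λ₀=-8.48406700°
scale k = 1.50929276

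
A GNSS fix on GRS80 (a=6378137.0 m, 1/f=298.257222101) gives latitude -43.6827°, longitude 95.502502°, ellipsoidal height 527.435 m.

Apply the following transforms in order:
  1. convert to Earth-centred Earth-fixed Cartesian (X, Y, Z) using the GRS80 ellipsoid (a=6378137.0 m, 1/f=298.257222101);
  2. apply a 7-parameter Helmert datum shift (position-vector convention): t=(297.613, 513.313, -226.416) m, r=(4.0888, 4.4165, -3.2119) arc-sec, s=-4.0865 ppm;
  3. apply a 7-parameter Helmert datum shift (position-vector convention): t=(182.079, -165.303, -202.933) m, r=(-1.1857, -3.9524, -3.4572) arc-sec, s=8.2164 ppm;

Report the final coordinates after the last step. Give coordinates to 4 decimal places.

X=-442418.0966 m, Y=4599430.4040 m, Z=-4383409.6596 m

start: φ=-43.682700°, λ=95.502502°, h=527.435 m
→ ECEF (a=6378137.000, f=1/298.257222101): X=-443034.8103, Y=4598987.3876, Z=-4383027.9353
→ Helmert 7p (PV): X=-442757.6211, Y=4599575.6903, Z=-4383135.7883
→ Helmert 7p (PV): X=-442418.0966, Y=4599430.4040, Z=-4383409.6596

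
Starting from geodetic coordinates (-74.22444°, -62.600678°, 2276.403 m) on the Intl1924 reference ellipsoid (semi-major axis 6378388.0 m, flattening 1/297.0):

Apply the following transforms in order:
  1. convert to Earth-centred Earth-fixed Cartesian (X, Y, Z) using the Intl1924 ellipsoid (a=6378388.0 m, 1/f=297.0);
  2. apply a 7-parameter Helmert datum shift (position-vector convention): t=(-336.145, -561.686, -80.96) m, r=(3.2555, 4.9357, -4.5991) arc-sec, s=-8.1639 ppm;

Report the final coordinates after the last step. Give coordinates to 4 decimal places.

start: φ=-74.224440°, λ=-62.600678°, h=2276.403 m
→ ECEF (a=6378388.000, f=1/297.0): X=800790.6405, Y=-1544926.4993, Z=-6118133.8948
→ Helmert 7p (PV): X=800267.1115, Y=-1545396.8654, Z=-6118208.4524

X=800267.1115 m, Y=-1545396.8654 m, Z=-6118208.4524 m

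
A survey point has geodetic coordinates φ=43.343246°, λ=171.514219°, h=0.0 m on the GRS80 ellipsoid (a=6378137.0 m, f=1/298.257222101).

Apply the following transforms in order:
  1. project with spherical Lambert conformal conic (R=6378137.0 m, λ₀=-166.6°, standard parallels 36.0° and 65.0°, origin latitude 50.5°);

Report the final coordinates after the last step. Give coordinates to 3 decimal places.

E=-1704994.505 m, N=-517673.923 m

start: φ=43.343246°, λ=171.514219°, h=0.000 m
→ lcc (R=6378137.0, λ₀=-166.6°): E=-1704994.5052, N=-517673.9235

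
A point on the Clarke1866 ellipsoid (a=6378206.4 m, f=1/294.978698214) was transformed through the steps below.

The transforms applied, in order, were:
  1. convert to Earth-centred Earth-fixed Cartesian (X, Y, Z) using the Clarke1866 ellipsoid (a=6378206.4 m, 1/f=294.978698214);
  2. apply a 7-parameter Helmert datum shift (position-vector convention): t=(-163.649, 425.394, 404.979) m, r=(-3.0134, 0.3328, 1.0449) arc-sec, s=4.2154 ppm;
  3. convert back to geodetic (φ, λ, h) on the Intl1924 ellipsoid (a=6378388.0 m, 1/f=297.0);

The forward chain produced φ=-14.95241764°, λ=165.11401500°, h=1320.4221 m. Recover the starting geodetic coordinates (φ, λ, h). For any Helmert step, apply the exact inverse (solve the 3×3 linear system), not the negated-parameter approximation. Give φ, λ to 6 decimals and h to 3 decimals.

φ=-14.957109°, λ=165.116934°, h=1330.978 m

start: φ=-14.952418°, λ=165.114015°, h=1320.422 m
→ ECEF (a=6378388.000, f=1/297.0): X=-5958167.3471, Y=1583785.2560, Z=-1635374.0634
→ Helmert⁻¹: X=-5957967.9224, Y=1583407.2669, Z=-1635758.6273
→ geod (Bowring, a=6378206.400): φ=-14.95710900°, λ=165.11693400°, h=1330.9780 m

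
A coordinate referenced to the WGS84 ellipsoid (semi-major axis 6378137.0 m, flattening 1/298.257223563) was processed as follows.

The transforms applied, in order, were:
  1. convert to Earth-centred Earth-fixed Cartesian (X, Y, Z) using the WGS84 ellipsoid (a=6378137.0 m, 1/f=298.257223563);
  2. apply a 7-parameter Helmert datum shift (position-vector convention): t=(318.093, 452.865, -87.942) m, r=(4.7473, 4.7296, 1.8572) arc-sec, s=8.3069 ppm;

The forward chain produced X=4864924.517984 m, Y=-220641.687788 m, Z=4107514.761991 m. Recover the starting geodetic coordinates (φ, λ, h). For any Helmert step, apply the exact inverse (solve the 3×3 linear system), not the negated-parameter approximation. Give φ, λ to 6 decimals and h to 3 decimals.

φ=40.339231°, λ=-2.601736°, h=1415.869 m

start: X=4864924.5180, Y=-220641.6878, Z=4107514.7620 m
→ Helmert⁻¹: X=4864469.8371, Y=-221041.9750, Z=4107685.2113
→ geod (Bowring, a=6378137.000): φ=40.33923100°, λ=-2.60173600°, h=1415.8690 m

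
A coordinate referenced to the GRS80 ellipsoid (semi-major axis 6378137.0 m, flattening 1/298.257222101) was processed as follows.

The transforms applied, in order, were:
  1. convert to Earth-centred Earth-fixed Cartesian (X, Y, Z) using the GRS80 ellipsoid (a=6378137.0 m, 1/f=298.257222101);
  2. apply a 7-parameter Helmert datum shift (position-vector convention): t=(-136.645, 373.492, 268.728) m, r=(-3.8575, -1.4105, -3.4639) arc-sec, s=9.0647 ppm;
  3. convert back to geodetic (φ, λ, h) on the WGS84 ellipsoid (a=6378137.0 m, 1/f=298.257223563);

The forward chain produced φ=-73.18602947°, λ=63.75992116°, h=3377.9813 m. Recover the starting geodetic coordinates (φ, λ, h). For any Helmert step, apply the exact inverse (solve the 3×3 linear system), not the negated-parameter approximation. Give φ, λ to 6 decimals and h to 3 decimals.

start: φ=-73.186029°, λ=63.759921°, h=3377.981 m
→ ECEF (a=6378137.000, f=1/298.257223563): X=818669.7392, Y=1660822.9267, Z=-6086513.3177
→ Helmert⁻¹: X=818729.4528, Y=1660561.9642, Z=-6086701.4147
→ geod (Bowring, a=6378137.000): φ=-73.18829700°, λ=63.75469300°, h=3497.9730 m

φ=-73.188297°, λ=63.754693°, h=3497.973 m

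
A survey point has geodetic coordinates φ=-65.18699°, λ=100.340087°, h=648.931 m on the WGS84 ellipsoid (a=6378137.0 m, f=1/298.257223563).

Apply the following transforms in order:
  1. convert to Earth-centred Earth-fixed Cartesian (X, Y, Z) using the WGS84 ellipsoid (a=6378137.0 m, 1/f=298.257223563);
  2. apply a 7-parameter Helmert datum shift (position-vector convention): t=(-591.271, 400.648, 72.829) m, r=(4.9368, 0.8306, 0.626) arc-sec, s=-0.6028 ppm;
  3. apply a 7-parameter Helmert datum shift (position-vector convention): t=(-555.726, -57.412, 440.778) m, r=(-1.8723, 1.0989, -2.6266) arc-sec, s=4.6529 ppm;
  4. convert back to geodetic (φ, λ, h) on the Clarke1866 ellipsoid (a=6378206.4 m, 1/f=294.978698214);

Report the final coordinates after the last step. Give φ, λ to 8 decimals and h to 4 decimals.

start: φ=-65.186990°, λ=100.340087°, h=648.931 m
→ ECEF (a=6378137.000, f=1/298.257223563): X=-481810.3989, Y=2640727.6680, Z=-5767078.8741
→ Helmert 7p (PV): X=-482432.6171, Y=2641263.2927, Z=-5766937.4246
→ Helmert 7p (PV): X=-482987.6777, Y=2641171.9660, Z=-5766544.8847
→ geod (Bowring, a=6378206.400): φ=-65.18132965°, λ=100.36309972°, h=562.9614 m

φ=-65.18132965°, λ=100.36309972°, h=562.9614 m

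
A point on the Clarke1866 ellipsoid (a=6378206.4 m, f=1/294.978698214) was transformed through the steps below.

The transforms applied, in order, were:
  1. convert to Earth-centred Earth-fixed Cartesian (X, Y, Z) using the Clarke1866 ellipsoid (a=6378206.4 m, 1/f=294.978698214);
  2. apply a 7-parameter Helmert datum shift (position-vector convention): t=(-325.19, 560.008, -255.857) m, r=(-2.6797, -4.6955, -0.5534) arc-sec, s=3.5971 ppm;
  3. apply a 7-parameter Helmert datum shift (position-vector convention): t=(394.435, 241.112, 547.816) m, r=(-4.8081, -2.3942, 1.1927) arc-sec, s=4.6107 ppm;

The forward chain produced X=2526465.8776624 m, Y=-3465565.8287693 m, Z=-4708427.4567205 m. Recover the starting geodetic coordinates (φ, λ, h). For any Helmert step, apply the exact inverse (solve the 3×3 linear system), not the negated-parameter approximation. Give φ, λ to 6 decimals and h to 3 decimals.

start: X=2526465.8777, Y=-3465565.8288, Z=-4708427.4567 m
→ Helmert⁻¹: X=2525985.0958, Y=-3465695.7974, Z=-4709063.6678
→ Helmert⁻¹: X=2526203.3028, Y=-3466175.3835, Z=-4708893.4114
→ geod (Bowring, a=6378206.400): φ=-47.86494800°, λ=-53.91484400°, h=3077.7660 m

φ=-47.864948°, λ=-53.914844°, h=3077.766 m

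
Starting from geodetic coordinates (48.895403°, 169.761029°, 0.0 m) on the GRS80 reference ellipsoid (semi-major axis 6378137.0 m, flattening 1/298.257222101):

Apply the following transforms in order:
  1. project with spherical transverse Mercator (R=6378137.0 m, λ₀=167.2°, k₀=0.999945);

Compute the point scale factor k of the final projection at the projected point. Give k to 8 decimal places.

1.00037675

start: φ=48.895403°, λ=169.761029°, h=0.000 m
→ into tm (λ₀=167.2°): φ=48.89540300°, λ−λ₀=2.56102900°
scale k = 1.00037675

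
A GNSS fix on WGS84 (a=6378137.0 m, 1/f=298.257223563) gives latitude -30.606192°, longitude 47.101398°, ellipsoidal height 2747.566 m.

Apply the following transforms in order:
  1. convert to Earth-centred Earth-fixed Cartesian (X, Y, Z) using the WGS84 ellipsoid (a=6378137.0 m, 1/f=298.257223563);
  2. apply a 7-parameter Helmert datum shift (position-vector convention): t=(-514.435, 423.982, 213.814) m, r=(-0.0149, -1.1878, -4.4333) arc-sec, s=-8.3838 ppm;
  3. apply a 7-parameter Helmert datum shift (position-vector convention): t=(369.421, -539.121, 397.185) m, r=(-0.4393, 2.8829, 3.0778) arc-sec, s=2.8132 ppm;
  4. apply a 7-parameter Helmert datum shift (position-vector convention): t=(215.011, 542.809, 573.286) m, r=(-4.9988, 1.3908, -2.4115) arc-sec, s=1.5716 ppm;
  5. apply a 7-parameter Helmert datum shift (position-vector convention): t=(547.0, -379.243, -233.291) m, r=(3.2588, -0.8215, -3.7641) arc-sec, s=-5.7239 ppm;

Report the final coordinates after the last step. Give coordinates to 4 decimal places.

start: φ=-30.606192°, λ=47.101398°, h=2747.566 m
→ ECEF (a=6378137.000, f=1/298.257223563): X=3741629.4810, Y=4026669.8869, Z=-3229791.5314
→ Helmert 7p (PV): X=3741188.8214, Y=4026979.4577, Z=-3229529.3839
→ Helmert 7p (PV): X=3741463.5397, Y=4026500.6118, Z=-3229202.1505
→ Helmert 7p (PV): X=3741709.7320, Y=4026927.7469, Z=-3228756.7493
→ Helmert 7p (PV): X=3742321.6605, Y=4026508.1838, Z=-3228893.0355

X=3742321.6605 m, Y=4026508.1838 m, Z=-3228893.0355 m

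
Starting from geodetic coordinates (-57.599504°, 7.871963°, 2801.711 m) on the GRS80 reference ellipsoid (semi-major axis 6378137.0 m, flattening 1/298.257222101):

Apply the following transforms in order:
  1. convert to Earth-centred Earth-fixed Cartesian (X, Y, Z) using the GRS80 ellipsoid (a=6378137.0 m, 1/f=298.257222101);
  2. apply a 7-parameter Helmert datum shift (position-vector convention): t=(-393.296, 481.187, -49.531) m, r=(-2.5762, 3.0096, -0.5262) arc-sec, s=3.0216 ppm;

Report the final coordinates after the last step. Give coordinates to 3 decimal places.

X=3394551.840 m, Y=469810.602 m, Z=-5364455.413 m

start: φ=-57.599504°, λ=7.871963°, h=2801.711 m
→ ECEF (a=6378137.000, f=1/298.257222101): X=3395011.9508, Y=469403.6568, Z=-5364334.2742
→ Helmert 7p (PV): X=3394551.8396, Y=469810.6016, Z=-5364455.4134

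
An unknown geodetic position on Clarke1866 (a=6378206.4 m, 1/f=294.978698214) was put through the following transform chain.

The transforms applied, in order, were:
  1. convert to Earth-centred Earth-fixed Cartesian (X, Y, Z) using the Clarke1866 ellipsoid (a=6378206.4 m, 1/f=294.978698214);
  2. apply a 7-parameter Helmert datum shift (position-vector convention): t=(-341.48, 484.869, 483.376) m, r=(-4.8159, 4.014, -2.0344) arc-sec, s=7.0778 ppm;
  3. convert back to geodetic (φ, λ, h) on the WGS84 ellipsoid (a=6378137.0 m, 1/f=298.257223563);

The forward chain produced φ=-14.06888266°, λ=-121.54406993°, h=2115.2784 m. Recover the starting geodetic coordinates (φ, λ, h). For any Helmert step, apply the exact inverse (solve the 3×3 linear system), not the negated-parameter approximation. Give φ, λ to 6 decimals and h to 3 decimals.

start: φ=-14.068883°, λ=-121.544070°, h=2115.278 m
→ ECEF (a=6378137.000, f=1/298.257223563): X=-3238374.6229, Y=-5275434.7104, Z=-1540889.6879
→ Helmert⁻¹: X=-3237928.1895, Y=-5275878.1813, Z=-1541548.3478
→ geod (Bowring, a=6378206.400): φ=-14.07534900°, λ=-121.53840100°, h=2360.1330 m

φ=-14.075349°, λ=-121.538401°, h=2360.133 m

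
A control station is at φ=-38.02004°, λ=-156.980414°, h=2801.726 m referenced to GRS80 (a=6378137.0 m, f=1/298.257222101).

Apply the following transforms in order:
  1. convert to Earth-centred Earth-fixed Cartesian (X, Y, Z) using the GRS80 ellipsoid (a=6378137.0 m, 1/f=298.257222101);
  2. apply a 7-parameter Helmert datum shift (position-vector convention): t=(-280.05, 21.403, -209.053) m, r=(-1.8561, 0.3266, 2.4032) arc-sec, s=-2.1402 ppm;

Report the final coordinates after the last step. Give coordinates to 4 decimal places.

start: φ=-38.020040°, λ=-156.980414°, h=2801.726 m
→ ECEF (a=6378137.000, f=1/298.257222101): X=-4632473.9117, Y=-1968237.6744, Z=-3908922.2456
→ Helmert 7p (PV): X=-4632727.3047, Y=-1968301.2069, Z=-3909097.8863

X=-4632727.3047 m, Y=-1968301.2069 m, Z=-3909097.8863 m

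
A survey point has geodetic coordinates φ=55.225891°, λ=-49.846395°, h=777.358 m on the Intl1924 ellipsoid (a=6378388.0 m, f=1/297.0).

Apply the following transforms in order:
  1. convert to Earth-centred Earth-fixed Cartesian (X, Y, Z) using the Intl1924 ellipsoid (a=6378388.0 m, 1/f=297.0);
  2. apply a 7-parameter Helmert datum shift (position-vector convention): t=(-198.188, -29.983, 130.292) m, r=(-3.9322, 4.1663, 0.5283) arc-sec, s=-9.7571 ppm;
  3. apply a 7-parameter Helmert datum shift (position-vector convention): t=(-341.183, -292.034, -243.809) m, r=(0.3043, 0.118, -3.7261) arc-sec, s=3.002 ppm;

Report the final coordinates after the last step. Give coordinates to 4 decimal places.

start: φ=55.225891°, λ=-49.846395°, h=777.358 m
→ ECEF (a=6378388.000, f=1/297.0): X=2351461.7255, Y=-2787153.9360, Z=5216512.0998
→ Helmert 7p (PV): X=2351353.0989, Y=-2787051.2560, Z=5216597.1309
→ Helmert 7p (PV): X=2350971.6117, Y=-2787401.8292, Z=5216363.5253

X=2350971.6117 m, Y=-2787401.8292 m, Z=5216363.5253 m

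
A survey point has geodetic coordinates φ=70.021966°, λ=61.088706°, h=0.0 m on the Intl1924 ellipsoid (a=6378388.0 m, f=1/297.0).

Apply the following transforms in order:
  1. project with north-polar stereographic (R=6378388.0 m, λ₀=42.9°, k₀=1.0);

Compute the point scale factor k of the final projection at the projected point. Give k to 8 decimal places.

start: φ=70.021966°, λ=61.088706°, h=0.000 m
→ into stereo (λ₀=42.9°): φ=70.02196600°, λ−λ₀=18.18870600°
scale k = 1.03102154

1.03102154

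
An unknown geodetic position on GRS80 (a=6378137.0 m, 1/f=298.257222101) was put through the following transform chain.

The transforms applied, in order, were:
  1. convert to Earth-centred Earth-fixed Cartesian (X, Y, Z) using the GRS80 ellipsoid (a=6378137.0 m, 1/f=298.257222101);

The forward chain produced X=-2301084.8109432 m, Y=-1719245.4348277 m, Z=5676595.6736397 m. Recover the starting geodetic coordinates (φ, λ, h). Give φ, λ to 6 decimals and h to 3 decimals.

start: X=-2301084.8109, Y=-1719245.4348, Z=5676595.6736 m
→ geod (Bowring, a=6378137.000): φ=63.31479800°, λ=-143.23491400°, h=865.8030 m

φ=63.314798°, λ=-143.234914°, h=865.803 m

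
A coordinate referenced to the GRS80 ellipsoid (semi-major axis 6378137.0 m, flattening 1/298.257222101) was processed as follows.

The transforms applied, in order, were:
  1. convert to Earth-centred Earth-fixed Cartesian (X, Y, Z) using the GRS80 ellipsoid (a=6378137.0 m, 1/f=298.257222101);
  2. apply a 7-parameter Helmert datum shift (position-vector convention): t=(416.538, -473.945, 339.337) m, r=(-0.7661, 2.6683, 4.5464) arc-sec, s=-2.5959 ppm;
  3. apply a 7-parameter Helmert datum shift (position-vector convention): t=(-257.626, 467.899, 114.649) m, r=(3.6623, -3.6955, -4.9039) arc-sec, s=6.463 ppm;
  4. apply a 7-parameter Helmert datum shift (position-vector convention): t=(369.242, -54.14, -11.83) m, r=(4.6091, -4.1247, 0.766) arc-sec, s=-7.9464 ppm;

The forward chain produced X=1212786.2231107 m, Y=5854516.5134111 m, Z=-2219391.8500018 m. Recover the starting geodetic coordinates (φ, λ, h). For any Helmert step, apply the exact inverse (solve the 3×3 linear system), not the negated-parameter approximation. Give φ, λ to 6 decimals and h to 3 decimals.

start: X=1212786.2231, Y=5854516.5134, Z=-2219391.8500 m
→ Helmert⁻¹: X=1212403.9728, Y=5854563.0769, Z=-2219552.7242
→ Helmert⁻¹: X=1212474.8126, Y=5854046.7566, Z=-2219778.6912
→ Helmert⁻¹: X=1212219.1834, Y=5854517.4259, Z=-2220086.3652
→ geod (Bowring, a=6378137.000): φ=-20.49747400°, λ=78.30181200°, h=2054.2090 m

φ=-20.497474°, λ=78.301812°, h=2054.209 m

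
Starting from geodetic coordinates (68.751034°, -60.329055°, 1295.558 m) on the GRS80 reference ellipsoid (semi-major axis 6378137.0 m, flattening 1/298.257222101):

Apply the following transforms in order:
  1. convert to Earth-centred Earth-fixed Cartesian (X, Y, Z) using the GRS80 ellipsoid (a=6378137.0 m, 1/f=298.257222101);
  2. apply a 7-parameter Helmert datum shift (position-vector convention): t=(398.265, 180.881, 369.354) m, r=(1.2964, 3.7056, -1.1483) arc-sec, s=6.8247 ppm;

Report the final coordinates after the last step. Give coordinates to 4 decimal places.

start: φ=68.751034°, λ=-60.329055°, h=1295.558 m
→ ECEF (a=6378137.000, f=1/298.257222101): X=1147844.1307, Y=-2014758.2859, Z=5923171.6742
→ Helmert 7p (PV): X=1148345.4249, Y=-2014634.7734, Z=5923548.1675

X=1148345.4249 m, Y=-2014634.7734 m, Z=5923548.1675 m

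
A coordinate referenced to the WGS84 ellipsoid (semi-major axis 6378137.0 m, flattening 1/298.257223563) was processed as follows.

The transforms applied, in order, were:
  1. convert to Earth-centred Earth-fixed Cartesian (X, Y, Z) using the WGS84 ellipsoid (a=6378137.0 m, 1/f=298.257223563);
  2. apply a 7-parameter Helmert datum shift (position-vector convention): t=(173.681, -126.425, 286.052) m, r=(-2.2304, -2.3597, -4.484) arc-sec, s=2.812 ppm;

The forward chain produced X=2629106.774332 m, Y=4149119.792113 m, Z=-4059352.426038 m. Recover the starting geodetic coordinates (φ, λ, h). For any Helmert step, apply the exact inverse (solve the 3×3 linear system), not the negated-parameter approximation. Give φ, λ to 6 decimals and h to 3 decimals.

φ=-39.761795°, λ=57.643919°, h=3006.068 m

start: X=2629106.7743, Y=4149119.7921, Z=-4059352.4260 m
→ Helmert⁻¹: X=2628789.0556, Y=4149335.5946, Z=-4059612.2682
→ geod (Bowring, a=6378137.000): φ=-39.76179500°, λ=57.64391900°, h=3006.0680 m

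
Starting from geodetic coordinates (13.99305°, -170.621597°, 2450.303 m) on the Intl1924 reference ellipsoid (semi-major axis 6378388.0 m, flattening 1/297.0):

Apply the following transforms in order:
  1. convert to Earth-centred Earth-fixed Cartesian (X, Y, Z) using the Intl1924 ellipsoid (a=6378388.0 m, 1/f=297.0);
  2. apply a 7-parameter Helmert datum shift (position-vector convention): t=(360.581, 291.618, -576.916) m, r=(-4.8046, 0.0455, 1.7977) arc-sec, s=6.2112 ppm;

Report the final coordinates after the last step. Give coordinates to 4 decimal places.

start: φ=13.993050°, λ=-170.621597°, h=2450.303 m
→ ECEF (a=6378388.000, f=1/297.0): X=-6109930.2546, Y=-1009126.3535, Z=1532846.1351
→ Helmert 7p (PV): X=-6109598.4903, Y=-1008858.5495, Z=1532303.5938

X=-6109598.4903 m, Y=-1008858.5495 m, Z=1532303.5938 m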